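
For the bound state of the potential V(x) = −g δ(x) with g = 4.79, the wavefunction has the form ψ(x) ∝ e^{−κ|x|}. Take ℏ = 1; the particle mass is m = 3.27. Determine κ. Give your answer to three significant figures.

Integrate −(ℏ²/2m)ψ'' − gδ(x)ψ = Eψ from −ε to +ε: the ψ'' term gives ψ'(0⁺) − ψ'(0⁻) and the δ term gives −(2mg/ℏ²)ψ(0).
With ψ ∝ e^{−κ|x|} this yields −2κ = −2mg/ℏ², so κ = mg/ℏ² = 15.66.

κ = 15.7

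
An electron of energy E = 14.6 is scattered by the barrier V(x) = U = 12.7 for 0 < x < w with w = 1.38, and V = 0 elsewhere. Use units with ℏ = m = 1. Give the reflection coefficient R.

R = 0.217

Above the barrier the interior wavenumber is k₂ = √(2m(E − U))/ℏ = 1.949, giving phase k₂w = 2.690.
T = [1 + U² sin²(k₂w) / (4E(E − U))]⁻¹ = 1/1.277 = 0.783.
R = 1 − T = 0.217.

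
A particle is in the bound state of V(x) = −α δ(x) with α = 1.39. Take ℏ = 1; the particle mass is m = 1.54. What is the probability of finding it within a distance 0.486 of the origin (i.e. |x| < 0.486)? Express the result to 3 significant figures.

P = 0.875

The normalised bound state is ψ = √κ e^{−κ|x|} with κ = mα/ℏ² = 2.141.
P(|x| < d) = ∫_{−d}^{d} κ e^{−2κ|x|} dx = 1 − e^{−2κd} = 1 − e^{−2.081} = 0.8752.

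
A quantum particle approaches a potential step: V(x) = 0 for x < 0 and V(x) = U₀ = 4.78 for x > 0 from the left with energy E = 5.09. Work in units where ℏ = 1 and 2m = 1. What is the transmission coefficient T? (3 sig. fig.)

T = 0.635

The wavenumbers are k₁ = √(2mE)/ℏ = 2.256 on the left and k₂ = √(2m(E − U₀))/ℏ = 0.5568 on the right.
Matching ψ and ψ′ at x = 0 gives r = (k₁ − k₂)/(k₁ + k₂), so R = r² = 0.3650 and T = 1 − R = 0.6350.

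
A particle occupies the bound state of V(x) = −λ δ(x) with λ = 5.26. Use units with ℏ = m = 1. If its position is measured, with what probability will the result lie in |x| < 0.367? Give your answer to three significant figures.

The normalised bound state is ψ = √κ e^{−κ|x|} with κ = mλ/ℏ² = 5.260.
P(|x| < d) = ∫_{−d}^{d} κ e^{−2κ|x|} dx = 1 − e^{−2κd} = 1 − e^{−3.861} = 0.9789.

P = 0.979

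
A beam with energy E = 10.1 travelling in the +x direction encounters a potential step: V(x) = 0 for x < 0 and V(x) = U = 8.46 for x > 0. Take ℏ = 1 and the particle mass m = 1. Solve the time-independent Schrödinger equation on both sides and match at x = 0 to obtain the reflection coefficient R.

The wavenumbers are k₁ = √(2mE)/ℏ = 4.494 on the left and k₂ = √(2m(E − U))/ℏ = 1.811 on the right.
Matching ψ and ψ′ at x = 0 gives r = (k₁ − k₂)/(k₁ + k₂), so R = r² = 0.1811 and T = 1 − R = 0.8189.

R = 0.181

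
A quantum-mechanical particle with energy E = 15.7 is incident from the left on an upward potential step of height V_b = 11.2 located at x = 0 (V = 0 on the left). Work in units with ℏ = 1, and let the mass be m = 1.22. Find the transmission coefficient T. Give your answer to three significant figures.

The wavenumbers are k₁ = √(2mE)/ℏ = 6.189 on the left and k₂ = √(2m(E − V_b))/ℏ = 3.314 on the right.
Continuity of ψ and ψ′ at the step yields the reflection amplitude r = (k₁ − k₂)/(k₁ + k₂) = 0.3026; thus R = |r|² = 0.09158, T = 0.9084.

T = 0.908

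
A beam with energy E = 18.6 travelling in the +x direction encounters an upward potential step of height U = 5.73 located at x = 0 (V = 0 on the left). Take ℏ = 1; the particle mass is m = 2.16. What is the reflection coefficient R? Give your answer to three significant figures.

The wavenumbers are k₁ = √(2mE)/ℏ = 8.964 on the left and k₂ = √(2m(E − U))/ℏ = 7.456 on the right.
Matching ψ and ψ′ at x = 0 gives r = (k₁ − k₂)/(k₁ + k₂), so R = r² = 0.008428 and T = 1 − R = 0.9916.

R = 0.00843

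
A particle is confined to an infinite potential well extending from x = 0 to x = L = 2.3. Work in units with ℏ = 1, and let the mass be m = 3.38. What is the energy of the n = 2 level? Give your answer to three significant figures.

The infinite-well eigenfunctions ψ_n = √(2/L) sin(nπx/L) vanish at both walls, giving E_n = n²π²ℏ²/(2mL²).
E_2 = 2² × π² / (2 × 3.38 × 2.3²) = 1.104.

E = 1.10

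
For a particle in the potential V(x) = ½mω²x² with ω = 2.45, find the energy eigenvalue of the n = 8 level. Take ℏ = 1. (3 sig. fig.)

E = 20.8

Using E_n = (n + ½)ℏω: E_8 = 8.5 × 2.45 = 20.83.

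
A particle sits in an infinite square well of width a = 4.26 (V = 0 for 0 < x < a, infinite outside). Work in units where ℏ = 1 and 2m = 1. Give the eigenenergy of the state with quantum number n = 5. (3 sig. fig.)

Requiring ψ(0) = ψ(a) = 0 quantises k = nπ/a, hence E_n = ℏ²k²/2m = n²π²ℏ²/(2ma²).
E_5 = 5² × π² / (2 × 0.5 × 4.26²) = 13.60.

E = 13.6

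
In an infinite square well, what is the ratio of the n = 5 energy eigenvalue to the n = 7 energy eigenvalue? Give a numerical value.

E_n = n²π²ℏ²/(2mL²) so the ratio is n₂²/n₁² = 25/49 = 0.510204.

0.510204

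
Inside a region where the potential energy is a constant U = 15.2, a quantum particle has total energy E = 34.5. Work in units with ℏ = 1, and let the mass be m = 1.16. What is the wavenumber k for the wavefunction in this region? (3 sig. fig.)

With E > U the solution is oscillatory, ψ ∝ e^{±ikx} with k = √(2m(E − U))/ℏ.
k = √(2 × 1.16 × 19.3) = 6.691.

k = 6.69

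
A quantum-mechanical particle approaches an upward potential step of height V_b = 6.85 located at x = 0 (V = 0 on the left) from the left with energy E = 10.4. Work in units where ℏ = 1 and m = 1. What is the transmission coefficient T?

T = 0.931

On each side the TISE gives plane waves with k = √(2m(E − V))/ℏ: k₁ = √(2·1·10.4) = 4.561, k₂ = √(2·1·3.55) = 2.665.
Continuity of ψ and ψ′ at the step yields the reflection amplitude r = (k₁ − k₂)/(k₁ + k₂) = 0.2624; thus R = |r|² = 0.06887, T = 0.9311.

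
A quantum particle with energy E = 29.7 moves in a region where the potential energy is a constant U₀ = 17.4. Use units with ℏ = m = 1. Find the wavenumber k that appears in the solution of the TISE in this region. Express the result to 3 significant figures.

With E > U₀ the solution is oscillatory, ψ ∝ e^{±ikx} with k = √(2m(E − U₀))/ℏ.
k = √(2 × 1 × 12.3) = 4.960.

k = 4.96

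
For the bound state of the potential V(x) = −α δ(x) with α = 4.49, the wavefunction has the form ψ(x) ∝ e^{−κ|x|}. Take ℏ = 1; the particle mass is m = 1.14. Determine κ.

Integrating the TISE across x = 0 gives the cusp condition ψ'(0⁺) − ψ'(0⁻) = −(2mα/ℏ²)ψ(0).
With ψ ∝ e^{−κ|x|} this yields −2κ = −2mα/ℏ², so κ = mα/ℏ² = 5.119.

κ = 5.12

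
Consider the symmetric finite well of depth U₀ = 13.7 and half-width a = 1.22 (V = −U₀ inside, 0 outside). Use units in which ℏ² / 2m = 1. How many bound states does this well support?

Define the well-strength parameter z₀ = (a/ℏ)√(2mU₀) = 1.22 × √(2·0.5·13.7) = 4.516.
The even/odd transcendental equations gain one root per π/2 in z₀, giving N = 1 + ⌊2z₀/π⌋ = 1 + ⌊2.875⌋ = 3.

N = 3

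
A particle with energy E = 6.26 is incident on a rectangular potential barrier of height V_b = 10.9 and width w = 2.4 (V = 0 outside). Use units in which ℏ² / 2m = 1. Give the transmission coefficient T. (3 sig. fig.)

T = 0.000126

Since E < V_b the interior solution is evanescent with decay constant κ = √(2m(V_b − E))/ℏ = 2.154.
κw = 5.170, sinh(κw) = 87.93.
The exact tunnelling result is T⁻¹ = 1 + V_b² sinh²(κw) / [4E(V_b − E)] = 7908, so T = 0.000126.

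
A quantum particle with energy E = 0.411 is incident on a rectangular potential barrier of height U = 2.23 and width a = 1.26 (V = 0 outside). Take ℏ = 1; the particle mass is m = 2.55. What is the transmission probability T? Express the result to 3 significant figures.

T = 0.00112

Since E < U the interior solution is evanescent with decay constant κ = √(2m(U − E))/ℏ = 3.046.
κa = 3.838, sinh(κa) = 23.20.
The exact tunnelling result is T⁻¹ = 1 + U² sinh²(κa) / [4E(U − E)] = 896.0, so T = 0.00112.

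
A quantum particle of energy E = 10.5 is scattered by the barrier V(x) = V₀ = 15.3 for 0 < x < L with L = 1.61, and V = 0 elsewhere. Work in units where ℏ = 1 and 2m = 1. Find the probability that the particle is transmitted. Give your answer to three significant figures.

T = 0.00297

E < V₀: inside the barrier ψ ∝ e^{±κx} with κ = √(2m(V₀ − E))/ℏ = 2.191.
κL = 3.527, sinh(κL) = 17.00.
The exact tunnelling result is T⁻¹ = 1 + V₀² sinh²(κL) / [4E(V₀ − E)] = 336.6, so T = 0.00297.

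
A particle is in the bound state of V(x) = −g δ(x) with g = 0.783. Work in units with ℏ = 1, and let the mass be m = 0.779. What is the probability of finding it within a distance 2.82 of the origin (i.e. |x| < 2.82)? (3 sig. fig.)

The normalised bound state is ψ = √κ e^{−κ|x|} with κ = mg/ℏ² = 0.6100.
P(|x| < d) = ∫_{−d}^{d} κ e^{−2κ|x|} dx = 1 − e^{−2κd} = 1 − e^{−3.440} = 0.9679.

P = 0.968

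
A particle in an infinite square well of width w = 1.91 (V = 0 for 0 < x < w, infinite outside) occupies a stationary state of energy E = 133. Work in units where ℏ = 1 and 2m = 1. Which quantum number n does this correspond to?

n = 7

From E_n = n²π²ℏ²/(2mw²) invert to n = √(2mw²E)/(πℏ).
n = (1.91/π) × √(2 × 0.5 × 133) = 7.011 → n = 7.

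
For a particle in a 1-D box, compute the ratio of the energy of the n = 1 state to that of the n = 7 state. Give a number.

0.0204082

Since E_n ∝ n², the ratio is (1/7)² = 0.0204082.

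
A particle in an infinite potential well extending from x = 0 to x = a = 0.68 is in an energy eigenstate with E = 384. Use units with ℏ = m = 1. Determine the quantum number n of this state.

n = 6

From E_n = n²π²ℏ²/(2ma²) invert to n = √(2ma²E)/(πℏ).
n = (0.68/π) × √(2 × 1 × 384) = 5.998 → n = 6.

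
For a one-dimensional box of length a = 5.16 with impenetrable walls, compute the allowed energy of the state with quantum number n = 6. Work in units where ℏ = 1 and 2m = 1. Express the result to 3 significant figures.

Requiring ψ(0) = ψ(a) = 0 quantises k = nπ/a, hence E_n = ℏ²k²/2m = n²π²ℏ²/(2ma²).
E_6 = 6² × π² / (2 × 0.5 × 5.16²) = 13.34.

E = 13.3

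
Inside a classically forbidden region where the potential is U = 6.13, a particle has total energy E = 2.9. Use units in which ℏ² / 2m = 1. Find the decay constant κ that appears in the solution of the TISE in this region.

Since E < U the TISE in this region is ψ'' = κ²ψ with κ = √(2m(U − E))/ℏ.
κ = √(2 × 0.5 × 3.23) = 1.797.

κ = 1.80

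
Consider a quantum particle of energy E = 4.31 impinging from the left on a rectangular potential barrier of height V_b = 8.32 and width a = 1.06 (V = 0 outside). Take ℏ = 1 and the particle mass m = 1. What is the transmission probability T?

T = 0.00982

Since E < V_b the interior solution is evanescent with decay constant κ = √(2m(V_b − E))/ℏ = 2.832.
κa = 3.002, sinh(κa) = 10.04.
The exact tunnelling result is T⁻¹ = 1 + V_b² sinh²(κa) / [4E(V_b − E)] = 101.9, so T = 0.00982.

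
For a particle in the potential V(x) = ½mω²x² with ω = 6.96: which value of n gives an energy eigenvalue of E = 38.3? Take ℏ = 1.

n = 5

Invert E_n = (n + ½)ℏω: n = E/ℏω − ½ = 5.003, so n = 5.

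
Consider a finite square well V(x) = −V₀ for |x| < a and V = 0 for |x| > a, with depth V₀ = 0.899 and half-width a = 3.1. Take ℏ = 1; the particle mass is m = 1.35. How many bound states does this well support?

N = 4

The dimensionless depth is z₀ = a√(2mV₀)/ℏ = 3.1 × √(2.427) = 4.830.
The even/odd transcendental equations gain one root per π/2 in z₀, giving N = 1 + ⌊2z₀/π⌋ = 1 + ⌊3.075⌋ = 4.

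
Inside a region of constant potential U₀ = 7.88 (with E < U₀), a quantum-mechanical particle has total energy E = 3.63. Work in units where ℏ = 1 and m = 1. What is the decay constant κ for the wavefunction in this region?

Since E < U₀ the TISE in this region is ψ'' = κ²ψ with κ = √(2m(U₀ − E))/ℏ.
κ = √(2 × 1 × 4.25) = 2.915.

κ = 2.92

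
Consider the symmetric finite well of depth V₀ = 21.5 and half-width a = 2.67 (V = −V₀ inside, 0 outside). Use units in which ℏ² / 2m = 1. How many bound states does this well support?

N = 8

The dimensionless depth is z₀ = a√(2mV₀)/ℏ = 2.67 × √(21.50) = 12.38.
A new bound state (alternating even/odd) appears each time z₀ passes a multiple of π/2, so N = ⌊2z₀/π⌋ + 1 = ⌊7.882⌋ + 1 = 8.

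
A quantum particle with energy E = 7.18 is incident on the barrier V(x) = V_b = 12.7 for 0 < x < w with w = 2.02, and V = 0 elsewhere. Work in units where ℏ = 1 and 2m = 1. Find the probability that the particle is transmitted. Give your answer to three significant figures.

T = 0.000297

Since E < V_b the interior solution is evanescent with decay constant κ = √(2m(V_b − E))/ℏ = 2.349.
κw = 4.746, sinh(κw) = 57.55.
The exact tunnelling result is T⁻¹ = 1 + V_b² sinh²(κw) / [4E(V_b − E)] = 3371, so T = 0.000297.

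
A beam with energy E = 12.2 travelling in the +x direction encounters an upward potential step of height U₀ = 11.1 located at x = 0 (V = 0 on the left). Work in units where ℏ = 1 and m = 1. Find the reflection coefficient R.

R = 0.290

The wavenumbers are k₁ = √(2mE)/ℏ = 4.940 on the left and k₂ = √(2m(E − U₀))/ℏ = 1.483 on the right.
Matching ψ and ψ′ at x = 0 gives r = (k₁ − k₂)/(k₁ + k₂), so R = r² = 0.2896 and T = 1 − R = 0.7104.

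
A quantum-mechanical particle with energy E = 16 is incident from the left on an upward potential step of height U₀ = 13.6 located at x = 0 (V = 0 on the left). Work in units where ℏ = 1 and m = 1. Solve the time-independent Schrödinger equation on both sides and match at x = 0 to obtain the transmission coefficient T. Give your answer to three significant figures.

T = 0.805

On each side the TISE gives plane waves with k = √(2m(E − V))/ℏ: k₁ = √(2·1·16) = 5.657, k₂ = √(2·1·2.4) = 2.191.
Continuity of ψ and ψ′ at the step yields the reflection amplitude r = (k₁ − k₂)/(k₁ + k₂) = 0.4417; thus R = |r|² = 0.1951, T = 0.8049.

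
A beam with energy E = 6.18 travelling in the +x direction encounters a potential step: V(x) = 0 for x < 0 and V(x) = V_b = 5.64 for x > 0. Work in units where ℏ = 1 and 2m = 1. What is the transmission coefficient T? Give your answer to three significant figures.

T = 0.704

On each side the TISE gives plane waves with k = √(2m(E − V))/ℏ: k₁ = √(2·½·6.18) = 2.486, k₂ = √(2·½·0.54) = 0.7348.
Matching ψ and ψ′ at x = 0 gives r = (k₁ − k₂)/(k₁ + k₂), so R = r² = 0.2956 and T = 1 − R = 0.7044.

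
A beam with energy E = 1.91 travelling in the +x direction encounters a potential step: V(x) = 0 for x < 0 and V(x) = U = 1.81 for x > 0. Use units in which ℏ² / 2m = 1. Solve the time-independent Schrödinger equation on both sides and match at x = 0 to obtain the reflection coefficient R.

The wavenumbers are k₁ = √(2mE)/ℏ = 1.382 on the left and k₂ = √(2m(E − U))/ℏ = 0.3162 on the right.
Matching ψ and ψ′ at x = 0 gives r = (k₁ − k₂)/(k₁ + k₂), so R = r² = 0.3939 and T = 1 − R = 0.6061.

R = 0.394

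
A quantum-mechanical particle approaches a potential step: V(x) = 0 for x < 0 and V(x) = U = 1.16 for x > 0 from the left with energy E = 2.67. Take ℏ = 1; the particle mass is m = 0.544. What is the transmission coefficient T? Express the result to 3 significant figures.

T = 0.980

On each side the TISE gives plane waves with k = √(2m(E − V))/ℏ: k₁ = √(2·0.544·2.67) = 1.704, k₂ = √(2·0.544·1.51) = 1.282.
Continuity of ψ and ψ′ at the step yields the reflection amplitude r = (k₁ − k₂)/(k₁ + k₂) = 0.1415; thus R = |r|² = 0.02003, T = 0.9800.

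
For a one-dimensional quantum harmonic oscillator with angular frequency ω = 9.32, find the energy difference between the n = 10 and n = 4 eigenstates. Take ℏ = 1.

E_n = ℏω(n + ½), so ΔE = (10 − 4) ℏω = 6 × 9.32 = 55.92.

ΔE = 55.9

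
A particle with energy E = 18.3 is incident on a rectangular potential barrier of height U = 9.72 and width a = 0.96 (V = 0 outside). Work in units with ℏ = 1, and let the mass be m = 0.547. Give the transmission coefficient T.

T = 0.994

Above the barrier the interior wavenumber is k₂ = √(2m(E − U))/ℏ = 3.064, giving phase k₂a = 2.941.
T = [1 + U² sin²(k₂a) / (4E(E − U))]⁻¹ = 1/1.006 = 0.994.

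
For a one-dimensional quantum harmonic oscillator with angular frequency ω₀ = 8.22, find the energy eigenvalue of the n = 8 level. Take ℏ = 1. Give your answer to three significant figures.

E = 69.9

The oscillator eigenvalues are E_n = ℏω₀(n + ½), so E_8 = 8.22 × 8.5 = 69.87.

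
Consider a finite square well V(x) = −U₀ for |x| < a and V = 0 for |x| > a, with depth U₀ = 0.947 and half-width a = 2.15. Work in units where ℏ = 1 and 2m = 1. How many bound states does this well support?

N = 2

Define the well-strength parameter z₀ = (a/ℏ)√(2mU₀) = 2.15 × √(2·0.5·0.947) = 2.092.
The even/odd transcendental equations gain one root per π/2 in z₀, giving N = 1 + ⌊2z₀/π⌋ = 1 + ⌊1.332⌋ = 2.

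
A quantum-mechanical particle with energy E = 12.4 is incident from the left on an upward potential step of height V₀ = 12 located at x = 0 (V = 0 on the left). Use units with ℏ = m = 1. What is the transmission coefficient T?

T = 0.516

On each side the TISE gives plane waves with k = √(2m(E − V))/ℏ: k₁ = √(2·1·12.4) = 4.980, k₂ = √(2·1·0.4) = 0.8944.
Continuity of ψ and ψ′ at the step yields the reflection amplitude r = (k₁ − k₂)/(k₁ + k₂) = 0.6955; thus R = |r|² = 0.4837, T = 0.5163.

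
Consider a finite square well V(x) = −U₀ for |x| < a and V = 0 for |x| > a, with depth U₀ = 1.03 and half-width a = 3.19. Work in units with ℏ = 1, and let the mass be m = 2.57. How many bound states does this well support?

N = 5

The dimensionless depth is z₀ = a√(2mU₀)/ℏ = 3.19 × √(5.294) = 7.340.
The even/odd transcendental equations gain one root per π/2 in z₀, giving N = 1 + ⌊2z₀/π⌋ = 1 + ⌊4.673⌋ = 5.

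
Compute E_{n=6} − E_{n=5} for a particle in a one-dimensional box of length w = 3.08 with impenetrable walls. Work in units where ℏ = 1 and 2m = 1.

ΔE = 11.4

E_n = n²π²ℏ²/(2mw²), so ΔE = (6² − 5²) π²ℏ²/(2mw²).
ΔE = 11 × π² / (2 × 0.5 × 3.08²) = 11.44.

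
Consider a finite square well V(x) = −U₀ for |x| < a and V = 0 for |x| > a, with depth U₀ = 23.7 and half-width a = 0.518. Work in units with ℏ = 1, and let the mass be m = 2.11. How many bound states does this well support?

Define the well-strength parameter z₀ = (a/ℏ)√(2mU₀) = 0.518 × √(2·2.11·23.7) = 5.180.
A new bound state (alternating even/odd) appears each time z₀ passes a multiple of π/2, so N = ⌊2z₀/π⌋ + 1 = ⌊3.298⌋ + 1 = 4.

N = 4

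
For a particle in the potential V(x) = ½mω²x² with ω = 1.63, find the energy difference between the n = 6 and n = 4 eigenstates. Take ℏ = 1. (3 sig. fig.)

E_n = ℏω(n + ½), so ΔE = (6 − 4) ℏω = 2 × 1.63 = 3.260.

ΔE = 3.26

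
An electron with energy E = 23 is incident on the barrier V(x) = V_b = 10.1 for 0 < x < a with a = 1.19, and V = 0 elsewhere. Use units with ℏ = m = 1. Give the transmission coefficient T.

T = 0.995

E > V_b: inside the barrier k₂ = √(2m(E − V_b))/ℏ = 5.079, k₂a = 6.044.
Matching at both interfaces gives T⁻¹ = 1 + V_b² sin²(k₂a) / [4E(E − V_b)] = 1.005, hence T = 0.995.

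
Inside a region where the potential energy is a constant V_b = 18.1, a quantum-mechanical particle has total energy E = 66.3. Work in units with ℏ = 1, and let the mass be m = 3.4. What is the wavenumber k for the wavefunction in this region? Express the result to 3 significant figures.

With E > V_b the solution is oscillatory, ψ ∝ e^{±ikx} with k = √(2m(E − V_b))/ℏ.
k = √(2 × 3.4 × 48.2) = 18.10.

k = 18.1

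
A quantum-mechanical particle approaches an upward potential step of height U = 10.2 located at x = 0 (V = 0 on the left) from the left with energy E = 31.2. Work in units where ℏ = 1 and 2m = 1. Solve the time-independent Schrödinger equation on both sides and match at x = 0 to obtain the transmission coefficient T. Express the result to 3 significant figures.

T = 0.990

On each side the TISE gives plane waves with k = √(2m(E − V))/ℏ: k₁ = √(2·½·31.2) = 5.586, k₂ = √(2·½·21) = 4.583.
Matching ψ and ψ′ at x = 0 gives r = (k₁ − k₂)/(k₁ + k₂), so R = r² = 0.009732 and T = 1 − R = 0.9903.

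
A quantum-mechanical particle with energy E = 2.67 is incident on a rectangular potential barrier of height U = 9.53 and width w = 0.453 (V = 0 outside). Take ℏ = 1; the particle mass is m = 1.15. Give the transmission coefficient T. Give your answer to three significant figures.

Since E < U the interior solution is evanescent with decay constant κ = √(2m(U − E))/ℏ = 3.972.
κw = 1.799, sinh(κw) = 2.940.
Matching ψ, ψ′ at both faces gives T = [1 + U² sinh²(κw) / (4E(U − E))]⁻¹ = 1/11.72 = 0.0853.

T = 0.0853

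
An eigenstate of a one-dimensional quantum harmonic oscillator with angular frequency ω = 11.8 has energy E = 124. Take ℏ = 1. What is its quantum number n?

Invert E_n = (n + ½)ℏω: n = E/ℏω − ½ = 10.008, so n = 10.

n = 10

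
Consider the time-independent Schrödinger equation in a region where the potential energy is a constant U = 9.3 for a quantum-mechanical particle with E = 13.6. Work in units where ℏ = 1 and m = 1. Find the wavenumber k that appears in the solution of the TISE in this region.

k = 2.93

With E > U the solution is oscillatory, ψ ∝ e^{±ikx} with k = √(2m(E − U))/ℏ.
k = √(2 × 1 × 4.3) = 2.933.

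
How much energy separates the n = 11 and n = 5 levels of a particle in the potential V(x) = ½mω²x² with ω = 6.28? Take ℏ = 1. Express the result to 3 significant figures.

E_n = ℏω(n + ½), so ΔE = (11 − 5) ℏω = 6 × 6.28 = 37.68.

ΔE = 37.7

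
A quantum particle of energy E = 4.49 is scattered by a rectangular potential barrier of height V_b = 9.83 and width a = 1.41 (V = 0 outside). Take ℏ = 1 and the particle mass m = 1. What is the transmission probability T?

E < V_b: inside the barrier ψ ∝ e^{±κx} with κ = √(2m(V_b − E))/ℏ = 3.268.
κa = 4.608, sinh(κa) = 50.13.
The exact tunnelling result is T⁻¹ = 1 + V_b² sinh²(κa) / [4E(V_b − E)] = 2533, so T = 0.000395.

T = 0.000395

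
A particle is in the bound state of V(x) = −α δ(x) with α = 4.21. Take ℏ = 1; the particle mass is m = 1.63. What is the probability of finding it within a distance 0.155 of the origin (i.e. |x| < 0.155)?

P = 0.881

The normalised bound state is ψ = √κ e^{−κ|x|} with κ = mα/ℏ² = 6.862.
P(|x| < d) = ∫_{−d}^{d} κ e^{−2κ|x|} dx = 1 − e^{−2κd} = 1 − e^{−2.127} = 0.8808.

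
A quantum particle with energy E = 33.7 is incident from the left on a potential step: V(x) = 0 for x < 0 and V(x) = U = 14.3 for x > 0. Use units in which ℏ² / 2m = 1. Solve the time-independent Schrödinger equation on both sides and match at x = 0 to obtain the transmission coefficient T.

T = 0.981

On each side the TISE gives plane waves with k = √(2m(E − V))/ℏ: k₁ = √(2·½·33.7) = 5.805, k₂ = √(2·½·19.4) = 4.405.
Continuity of ψ and ψ′ at the step yields the reflection amplitude r = (k₁ − k₂)/(k₁ + k₂) = 0.1372; thus R = |r|² = 0.01882, T = 0.9812.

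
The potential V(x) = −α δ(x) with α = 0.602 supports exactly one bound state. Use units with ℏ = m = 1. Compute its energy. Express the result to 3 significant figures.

The bound state is ψ(x) = √κ e^{−κ|x|}. The derivative jump ψ'(0⁺) − ψ'(0⁻) = −(2mα/ℏ²)ψ(0) fixes κ = mα/ℏ² = 0.6020.
Then E = −ℏ²κ²/(2m) = −mα²/(2ℏ²) = -0.1812.

E = -0.181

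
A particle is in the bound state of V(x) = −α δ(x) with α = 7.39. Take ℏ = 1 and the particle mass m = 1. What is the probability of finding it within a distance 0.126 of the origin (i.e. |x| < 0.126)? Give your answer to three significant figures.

P = 0.845

The normalised bound state is ψ = √κ e^{−κ|x|} with κ = mα/ℏ² = 7.390.
P(|x| < d) = ∫_{−d}^{d} κ e^{−2κ|x|} dx = 1 − e^{−2κd} = 1 − e^{−1.862} = 0.8447.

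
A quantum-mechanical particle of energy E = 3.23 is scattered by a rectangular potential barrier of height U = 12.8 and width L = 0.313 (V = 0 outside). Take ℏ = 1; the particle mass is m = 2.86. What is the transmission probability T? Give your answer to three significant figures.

T = 0.0291

Since E < U the interior solution is evanescent with decay constant κ = √(2m(U − E))/ℏ = 7.399.
κL = 2.316, sinh(κL) = 5.017.
Matching ψ, ψ′ at both faces gives T = [1 + U² sinh²(κL) / (4E(U − E))]⁻¹ = 1/34.35 = 0.0291.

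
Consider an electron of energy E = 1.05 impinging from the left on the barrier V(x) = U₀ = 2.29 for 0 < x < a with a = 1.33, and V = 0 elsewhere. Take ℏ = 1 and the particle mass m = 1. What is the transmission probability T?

E < U₀: inside the barrier ψ ∝ e^{±κx} with κ = √(2m(U₀ − E))/ℏ = 1.575.
κa = 2.094, sinh(κa) = 3.999.
The exact tunnelling result is T⁻¹ = 1 + U₀² sinh²(κa) / [4E(U₀ − E)] = 17.10, so T = 0.0585.

T = 0.0585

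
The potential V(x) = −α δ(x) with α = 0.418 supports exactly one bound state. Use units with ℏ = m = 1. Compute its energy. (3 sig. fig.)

The bound state is ψ(x) = √κ e^{−κ|x|}. The derivative jump ψ'(0⁺) − ψ'(0⁻) = −(2mα/ℏ²)ψ(0) fixes κ = mα/ℏ² = 0.4180.
Then E = −ℏ²κ²/(2m) = −mα²/(2ℏ²) = -0.08736.

E = -0.0874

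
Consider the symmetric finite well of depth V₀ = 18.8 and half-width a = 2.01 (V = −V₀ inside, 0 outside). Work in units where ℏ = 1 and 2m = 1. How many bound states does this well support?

Define the well-strength parameter z₀ = (a/ℏ)√(2mV₀) = 2.01 × √(2·0.5·18.8) = 8.715.
The even/odd transcendental equations gain one root per π/2 in z₀, giving N = 1 + ⌊2z₀/π⌋ = 1 + ⌊5.548⌋ = 6.

N = 6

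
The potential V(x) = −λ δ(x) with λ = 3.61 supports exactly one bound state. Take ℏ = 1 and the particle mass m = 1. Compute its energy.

For x ≠ 0 the bound state is ψ ∝ e^{−κ|x|}; integrating the TISE across the delta gives the cusp condition 2κ = 2mλ/ℏ², so κ = 3.610.
Then E = −ℏ²κ²/(2m) = −mλ²/(2ℏ²) = -6.516.

E = -6.52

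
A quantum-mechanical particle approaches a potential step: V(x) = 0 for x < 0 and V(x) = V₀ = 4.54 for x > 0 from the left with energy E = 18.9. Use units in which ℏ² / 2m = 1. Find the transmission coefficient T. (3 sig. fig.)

T = 0.995

On each side the TISE gives plane waves with k = √(2m(E − V))/ℏ: k₁ = √(2·½·18.9) = 4.347, k₂ = √(2·½·14.36) = 3.789.
Matching ψ and ψ′ at x = 0 gives r = (k₁ − k₂)/(k₁ + k₂), so R = r² = 0.004702 and T = 1 − R = 0.9953.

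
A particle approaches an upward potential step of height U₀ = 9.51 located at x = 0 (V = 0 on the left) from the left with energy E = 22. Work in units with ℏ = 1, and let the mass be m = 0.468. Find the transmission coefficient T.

T = 0.980

The wavenumbers are k₁ = √(2mE)/ℏ = 4.538 on the left and k₂ = √(2m(E − U₀))/ℏ = 3.419 on the right.
Matching ψ and ψ′ at x = 0 gives r = (k₁ − k₂)/(k₁ + k₂), so R = r² = 0.01977 and T = 1 − R = 0.9802.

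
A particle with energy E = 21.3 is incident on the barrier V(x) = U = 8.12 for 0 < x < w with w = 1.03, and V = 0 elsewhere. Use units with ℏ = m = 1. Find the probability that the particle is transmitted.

T = 0.960

Above the barrier the interior wavenumber is k₂ = √(2m(E − U))/ℏ = 5.134, giving phase k₂w = 5.288.
Matching at both interfaces gives T⁻¹ = 1 + U² sin²(k₂w) / [4E(E − U)] = 1.041, hence T = 0.960.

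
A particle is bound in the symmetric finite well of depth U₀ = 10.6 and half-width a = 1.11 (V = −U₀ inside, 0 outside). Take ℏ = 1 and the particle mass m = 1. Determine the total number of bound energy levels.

N = 4

The dimensionless depth is z₀ = a√(2mU₀)/ℏ = 1.11 × √(21.20) = 5.111.
The even/odd transcendental equations gain one root per π/2 in z₀, giving N = 1 + ⌊2z₀/π⌋ = 1 + ⌊3.254⌋ = 4.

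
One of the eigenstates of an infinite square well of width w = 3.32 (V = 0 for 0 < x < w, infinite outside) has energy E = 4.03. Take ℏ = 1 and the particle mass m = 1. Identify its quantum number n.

From E_n = n²π²ℏ²/(2mw²) invert to n = √(2mw²E)/(πℏ).
n = (3.32/π) × √(2 × 1 × 4.03) = 3.000 → n = 3.

n = 3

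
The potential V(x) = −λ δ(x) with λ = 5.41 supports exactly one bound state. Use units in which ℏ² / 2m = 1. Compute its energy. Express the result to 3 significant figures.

The bound state is ψ(x) = √κ e^{−κ|x|}. The derivative jump ψ'(0⁺) − ψ'(0⁻) = −(2mλ/ℏ²)ψ(0) fixes κ = mλ/ℏ² = 2.705.
Then E = −ℏ²κ²/(2m) = −mλ²/(2ℏ²) = -7.317.

E = -7.32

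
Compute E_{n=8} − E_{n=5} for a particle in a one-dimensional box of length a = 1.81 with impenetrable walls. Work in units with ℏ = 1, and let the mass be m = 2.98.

E_n = n²π²ℏ²/(2ma²), so ΔE = (8² − 5²) π²ℏ²/(2ma²).
ΔE = 39 × π² / (2 × 2.98 × 1.81²) = 19.71.

ΔE = 19.7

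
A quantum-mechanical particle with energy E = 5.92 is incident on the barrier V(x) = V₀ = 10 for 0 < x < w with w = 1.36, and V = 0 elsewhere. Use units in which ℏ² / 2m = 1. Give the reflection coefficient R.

R = 0.984

Since E < V₀ the interior solution is evanescent with decay constant κ = √(2m(V₀ − E))/ℏ = 2.020.
κw = 2.747, sinh(κw) = 7.766.
Matching ψ, ψ′ at both faces gives T = [1 + V₀² sinh²(κw) / (4E(V₀ − E))]⁻¹ = 1/63.43 = 0.0158.
R = 1 − T = 0.984.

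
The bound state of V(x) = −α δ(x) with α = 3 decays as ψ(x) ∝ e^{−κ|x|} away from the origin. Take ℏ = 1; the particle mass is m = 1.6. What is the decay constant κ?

κ = 4.80

Integrate −(ℏ²/2m)ψ'' − αδ(x)ψ = Eψ from −ε to +ε: the ψ'' term gives ψ'(0⁺) − ψ'(0⁻) and the δ term gives −(2mα/ℏ²)ψ(0).
With ψ ∝ e^{−κ|x|} this yields −2κ = −2mα/ℏ², so κ = mα/ℏ² = 4.800.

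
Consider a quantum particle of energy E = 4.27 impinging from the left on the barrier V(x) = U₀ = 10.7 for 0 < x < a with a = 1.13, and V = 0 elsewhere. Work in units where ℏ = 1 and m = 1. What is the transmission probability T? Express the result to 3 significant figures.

T = 0.00116

Since E < U₀ the interior solution is evanescent with decay constant κ = √(2m(U₀ − E))/ℏ = 3.586.
κa = 4.052, sinh(κa) = 28.76.
The exact tunnelling result is T⁻¹ = 1 + U₀² sinh²(κa) / [4E(U₀ − E)] = 863.0, so T = 0.00116.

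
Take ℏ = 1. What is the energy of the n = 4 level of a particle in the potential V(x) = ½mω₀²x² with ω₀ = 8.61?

The oscillator eigenvalues are E_n = ℏω₀(n + ½), so E_4 = 8.61 × 4.5 = 38.75.

E = 38.7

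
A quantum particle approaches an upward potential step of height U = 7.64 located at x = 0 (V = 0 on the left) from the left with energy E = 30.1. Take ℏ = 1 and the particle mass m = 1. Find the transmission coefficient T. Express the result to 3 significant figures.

T = 0.995

On each side the TISE gives plane waves with k = √(2m(E − V))/ℏ: k₁ = √(2·1·30.1) = 7.759, k₂ = √(2·1·22.46) = 6.702.
Continuity of ψ and ψ′ at the step yields the reflection amplitude r = (k₁ − k₂)/(k₁ + k₂) = 0.07307; thus R = |r|² = 0.005339, T = 0.9947.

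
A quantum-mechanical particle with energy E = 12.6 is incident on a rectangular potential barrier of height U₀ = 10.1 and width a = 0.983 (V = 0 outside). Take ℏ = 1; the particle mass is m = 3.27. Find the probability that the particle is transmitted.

T = 0.693

E > U₀: inside the barrier k₂ = √(2m(E − U₀))/ℏ = 4.044, k₂a = 3.975.
Matching at both interfaces gives T⁻¹ = 1 + U₀² sin²(k₂a) / [4E(E − U₀)] = 1.443, hence T = 0.693.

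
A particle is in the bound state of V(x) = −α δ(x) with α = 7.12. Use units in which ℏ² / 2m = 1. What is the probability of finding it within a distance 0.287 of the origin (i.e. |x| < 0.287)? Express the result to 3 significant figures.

P = 0.870

The normalised bound state is ψ = √κ e^{−κ|x|} with κ = mα/ℏ² = 3.560.
P(|x| < d) = ∫_{−d}^{d} κ e^{−2κ|x|} dx = 1 − e^{−2κd} = 1 − e^{−2.043} = 0.8704.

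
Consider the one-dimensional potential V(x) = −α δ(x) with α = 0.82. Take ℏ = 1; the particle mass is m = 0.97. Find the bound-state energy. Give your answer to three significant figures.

The bound state is ψ(x) = √κ e^{−κ|x|}. The derivative jump ψ'(0⁺) − ψ'(0⁻) = −(2mα/ℏ²)ψ(0) fixes κ = mα/ℏ² = 0.7954.
Then E = −ℏ²κ²/(2m) = −mα²/(2ℏ²) = -0.3261.

E = -0.326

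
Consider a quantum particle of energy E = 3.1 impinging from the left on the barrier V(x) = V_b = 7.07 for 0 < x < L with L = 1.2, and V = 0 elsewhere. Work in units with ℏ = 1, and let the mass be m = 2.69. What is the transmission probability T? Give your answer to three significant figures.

T = 0.0000600

Since E < V_b the interior solution is evanescent with decay constant κ = √(2m(V_b − E))/ℏ = 4.622.
κL = 5.546, sinh(κL) = 128.1.
The exact tunnelling result is T⁻¹ = 1 + V_b² sinh²(κL) / [4E(V_b − E)] = 16660, so T = 0.0000600.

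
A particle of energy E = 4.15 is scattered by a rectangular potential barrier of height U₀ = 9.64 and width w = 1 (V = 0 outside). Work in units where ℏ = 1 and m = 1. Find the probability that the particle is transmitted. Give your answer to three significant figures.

T = 0.00518

Since E < U₀ the interior solution is evanescent with decay constant κ = √(2m(U₀ − E))/ℏ = 3.314.
κw = 3.314, sinh(κw) = 13.72.
The exact tunnelling result is T⁻¹ = 1 + U₀² sinh²(κw) / [4E(U₀ − E)] = 193.1, so T = 0.00518.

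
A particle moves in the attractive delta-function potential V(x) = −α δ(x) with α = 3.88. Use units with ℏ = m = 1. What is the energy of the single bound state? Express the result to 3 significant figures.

E = -7.53

For x ≠ 0 the bound state is ψ ∝ e^{−κ|x|}; integrating the TISE across the delta gives the cusp condition 2κ = 2mα/ℏ², so κ = 3.880.
Then E = −ℏ²κ²/(2m) = −mα²/(2ℏ²) = -7.527.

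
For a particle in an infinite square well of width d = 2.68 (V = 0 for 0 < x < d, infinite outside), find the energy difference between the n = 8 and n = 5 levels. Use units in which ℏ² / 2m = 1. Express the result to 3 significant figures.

ΔE = 53.6

E_n = n²π²ℏ²/(2md²), so ΔE = (8² − 5²) π²ℏ²/(2md²).
ΔE = 39 × π² / (2 × 0.5 × 2.68²) = 53.59.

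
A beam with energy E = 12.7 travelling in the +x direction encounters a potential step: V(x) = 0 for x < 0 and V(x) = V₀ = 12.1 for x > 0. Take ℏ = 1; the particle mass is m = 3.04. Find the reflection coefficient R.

R = 0.413

On each side the TISE gives plane waves with k = √(2m(E − V))/ℏ: k₁ = √(2·3.04·12.7) = 8.787, k₂ = √(2·3.04·0.6) = 1.910.
Matching ψ and ψ′ at x = 0 gives r = (k₁ − k₂)/(k₁ + k₂), so R = r² = 0.4133 and T = 1 − R = 0.5867.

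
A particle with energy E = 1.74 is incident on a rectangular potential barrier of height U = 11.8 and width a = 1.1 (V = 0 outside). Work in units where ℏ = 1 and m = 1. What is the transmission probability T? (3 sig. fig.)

T = 0.000104

E < U: inside the barrier ψ ∝ e^{±κx} with κ = √(2m(U − E))/ℏ = 4.486.
κa = 4.934, sinh(κa) = 69.47.
The exact tunnelling result is T⁻¹ = 1 + U² sinh²(κa) / [4E(U − E)] = 9598, so T = 0.000104.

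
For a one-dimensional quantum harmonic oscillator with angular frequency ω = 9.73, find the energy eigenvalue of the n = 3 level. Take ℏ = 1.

The oscillator eigenvalues are E_n = ℏω(n + ½), so E_3 = 9.73 × 3.5 = 34.06.

E = 34.1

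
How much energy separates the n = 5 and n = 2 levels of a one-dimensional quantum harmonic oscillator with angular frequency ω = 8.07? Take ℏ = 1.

E_n = ℏω(n + ½), so ΔE = (5 − 2) ℏω = 3 × 8.07 = 24.21.

ΔE = 24.2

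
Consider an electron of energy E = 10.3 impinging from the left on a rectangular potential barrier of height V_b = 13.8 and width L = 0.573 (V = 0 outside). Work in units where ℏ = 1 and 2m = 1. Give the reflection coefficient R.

R = 0.687

Since E < V_b the interior solution is evanescent with decay constant κ = √(2m(V_b − E))/ℏ = 1.871.
κL = 1.072, sinh(κL) = 1.289.
The exact tunnelling result is T⁻¹ = 1 + V_b² sinh²(κL) / [4E(V_b − E)] = 3.196, so T = 0.313.
R = 1 − T = 0.687.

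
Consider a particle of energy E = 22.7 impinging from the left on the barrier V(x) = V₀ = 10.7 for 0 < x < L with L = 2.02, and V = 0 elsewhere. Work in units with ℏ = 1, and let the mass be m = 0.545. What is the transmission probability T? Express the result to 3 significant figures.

T = 0.929

E > V₀: inside the barrier k₂ = √(2m(E − V₀))/ℏ = 3.617, k₂L = 7.306.
Matching at both interfaces gives T⁻¹ = 1 + V₀² sin²(k₂L) / [4E(E − V₀)] = 1.077, hence T = 0.929.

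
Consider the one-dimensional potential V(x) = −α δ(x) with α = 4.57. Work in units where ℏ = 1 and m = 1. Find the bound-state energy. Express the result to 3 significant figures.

For x ≠ 0 the bound state is ψ ∝ e^{−κ|x|}; integrating the TISE across the delta gives the cusp condition 2κ = 2mα/ℏ², so κ = 4.570.
Then E = −ℏ²κ²/(2m) = −mα²/(2ℏ²) = -10.44.

E = -10.4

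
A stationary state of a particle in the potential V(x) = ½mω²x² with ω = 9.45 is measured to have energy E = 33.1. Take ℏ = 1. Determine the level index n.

n = 3

E_n = ℏω(n + ½) ⇒ n = E/(ℏω) − ½ = 33.1/9.45 − 0.5 = 3.003 → n = 3.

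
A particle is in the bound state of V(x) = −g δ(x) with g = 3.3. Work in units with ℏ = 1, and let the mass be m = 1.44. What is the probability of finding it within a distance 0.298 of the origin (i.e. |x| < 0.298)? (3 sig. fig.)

P = 0.941

The normalised bound state is ψ = √κ e^{−κ|x|} with κ = mg/ℏ² = 4.752.
P(|x| < d) = ∫_{−d}^{d} κ e^{−2κ|x|} dx = 1 − e^{−2κd} = 1 − e^{−2.832} = 0.9411.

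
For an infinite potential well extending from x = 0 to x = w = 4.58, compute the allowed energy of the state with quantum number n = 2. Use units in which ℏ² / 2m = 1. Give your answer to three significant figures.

The infinite-well eigenfunctions ψ_n = √(2/w) sin(nπx/w) vanish at both walls, giving E_n = n²π²ℏ²/(2mw²).
E_2 = 2² × π² / (2 × 0.5 × 4.58²) = 1.882.

E = 1.88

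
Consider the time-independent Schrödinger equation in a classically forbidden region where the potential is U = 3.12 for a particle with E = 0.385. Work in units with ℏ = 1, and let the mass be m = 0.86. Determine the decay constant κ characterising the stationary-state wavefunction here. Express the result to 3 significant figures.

κ = 2.17

Since E < U the TISE in this region is ψ'' = κ²ψ with κ = √(2m(U − E))/ℏ.
κ = √(2 × 0.86 × 2.735) = 2.169.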